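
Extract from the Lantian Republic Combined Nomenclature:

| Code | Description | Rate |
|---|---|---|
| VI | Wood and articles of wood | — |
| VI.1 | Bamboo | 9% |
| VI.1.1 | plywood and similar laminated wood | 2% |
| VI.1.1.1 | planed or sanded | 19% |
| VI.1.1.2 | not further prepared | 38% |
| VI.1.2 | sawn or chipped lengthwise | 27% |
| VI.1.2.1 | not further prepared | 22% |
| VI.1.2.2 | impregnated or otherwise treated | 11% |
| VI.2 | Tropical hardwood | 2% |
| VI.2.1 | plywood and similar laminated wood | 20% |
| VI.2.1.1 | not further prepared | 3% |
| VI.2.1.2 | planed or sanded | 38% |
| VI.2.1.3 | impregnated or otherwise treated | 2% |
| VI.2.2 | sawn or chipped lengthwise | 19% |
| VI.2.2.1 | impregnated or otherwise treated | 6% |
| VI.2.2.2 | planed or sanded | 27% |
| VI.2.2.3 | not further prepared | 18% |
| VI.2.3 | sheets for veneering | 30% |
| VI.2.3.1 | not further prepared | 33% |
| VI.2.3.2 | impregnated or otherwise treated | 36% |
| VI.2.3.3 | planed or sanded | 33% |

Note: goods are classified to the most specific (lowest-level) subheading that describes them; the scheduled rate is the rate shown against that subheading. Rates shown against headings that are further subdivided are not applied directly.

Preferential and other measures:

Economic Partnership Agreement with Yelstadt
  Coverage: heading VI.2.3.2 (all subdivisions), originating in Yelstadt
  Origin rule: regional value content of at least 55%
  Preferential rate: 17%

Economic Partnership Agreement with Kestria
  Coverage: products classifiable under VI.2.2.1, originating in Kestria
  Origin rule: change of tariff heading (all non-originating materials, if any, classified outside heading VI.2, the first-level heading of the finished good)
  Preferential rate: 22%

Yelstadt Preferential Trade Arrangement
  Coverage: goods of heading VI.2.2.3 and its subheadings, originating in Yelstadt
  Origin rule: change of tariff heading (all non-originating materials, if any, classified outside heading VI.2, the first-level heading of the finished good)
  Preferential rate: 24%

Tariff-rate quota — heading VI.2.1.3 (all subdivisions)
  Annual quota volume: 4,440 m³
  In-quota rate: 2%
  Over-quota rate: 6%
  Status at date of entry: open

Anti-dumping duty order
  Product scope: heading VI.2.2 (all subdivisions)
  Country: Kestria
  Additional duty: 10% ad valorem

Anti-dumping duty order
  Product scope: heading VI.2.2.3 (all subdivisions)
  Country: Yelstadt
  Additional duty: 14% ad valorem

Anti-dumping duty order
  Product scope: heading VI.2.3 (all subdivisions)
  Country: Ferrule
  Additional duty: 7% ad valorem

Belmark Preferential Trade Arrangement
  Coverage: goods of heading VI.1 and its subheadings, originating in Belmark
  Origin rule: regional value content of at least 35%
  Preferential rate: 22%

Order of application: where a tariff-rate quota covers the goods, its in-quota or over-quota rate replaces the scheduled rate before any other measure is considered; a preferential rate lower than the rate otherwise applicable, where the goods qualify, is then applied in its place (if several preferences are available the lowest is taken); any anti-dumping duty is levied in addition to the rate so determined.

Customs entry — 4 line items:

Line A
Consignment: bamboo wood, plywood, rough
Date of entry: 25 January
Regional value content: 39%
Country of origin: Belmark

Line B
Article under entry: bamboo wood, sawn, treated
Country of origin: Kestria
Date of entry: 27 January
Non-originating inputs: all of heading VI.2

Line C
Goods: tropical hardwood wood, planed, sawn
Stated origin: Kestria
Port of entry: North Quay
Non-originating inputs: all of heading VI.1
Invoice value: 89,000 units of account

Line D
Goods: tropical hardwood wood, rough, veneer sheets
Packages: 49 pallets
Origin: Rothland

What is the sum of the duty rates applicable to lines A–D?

Line A: bamboo → VI.1; plywood → VI.1.1; rough → VI.1.1.2. Scheduled 38%. Belmark agreement on VI.1: RVC ≥ 35% → 22% available; preferential 22%. → 22%.
Line B: bamboo → VI.1; sawn → VI.1.2; treated → VI.1.2.2. Scheduled 11%. Kestria agreement on VI.2.2.1: VI.1.2.2 not covered. → 11%.
Line C: tropical hardwood → VI.2; sawn → VI.2.2; planed → VI.2.2.2. Scheduled 27%. Kestria agreement on VI.2.2.1: VI.2.2.2 not covered; anti-dumping (Kestria, VI.2.2): +10%; total 27% + 10% = 37%. → 37%.
Line D: tropical hardwood → VI.2; veneer sheets → VI.2.3; rough → VI.2.3.1. Scheduled 33%. No special measure applies. → 33%.
Sum: 22% + 11% + 37% + 33% = 103%.

103%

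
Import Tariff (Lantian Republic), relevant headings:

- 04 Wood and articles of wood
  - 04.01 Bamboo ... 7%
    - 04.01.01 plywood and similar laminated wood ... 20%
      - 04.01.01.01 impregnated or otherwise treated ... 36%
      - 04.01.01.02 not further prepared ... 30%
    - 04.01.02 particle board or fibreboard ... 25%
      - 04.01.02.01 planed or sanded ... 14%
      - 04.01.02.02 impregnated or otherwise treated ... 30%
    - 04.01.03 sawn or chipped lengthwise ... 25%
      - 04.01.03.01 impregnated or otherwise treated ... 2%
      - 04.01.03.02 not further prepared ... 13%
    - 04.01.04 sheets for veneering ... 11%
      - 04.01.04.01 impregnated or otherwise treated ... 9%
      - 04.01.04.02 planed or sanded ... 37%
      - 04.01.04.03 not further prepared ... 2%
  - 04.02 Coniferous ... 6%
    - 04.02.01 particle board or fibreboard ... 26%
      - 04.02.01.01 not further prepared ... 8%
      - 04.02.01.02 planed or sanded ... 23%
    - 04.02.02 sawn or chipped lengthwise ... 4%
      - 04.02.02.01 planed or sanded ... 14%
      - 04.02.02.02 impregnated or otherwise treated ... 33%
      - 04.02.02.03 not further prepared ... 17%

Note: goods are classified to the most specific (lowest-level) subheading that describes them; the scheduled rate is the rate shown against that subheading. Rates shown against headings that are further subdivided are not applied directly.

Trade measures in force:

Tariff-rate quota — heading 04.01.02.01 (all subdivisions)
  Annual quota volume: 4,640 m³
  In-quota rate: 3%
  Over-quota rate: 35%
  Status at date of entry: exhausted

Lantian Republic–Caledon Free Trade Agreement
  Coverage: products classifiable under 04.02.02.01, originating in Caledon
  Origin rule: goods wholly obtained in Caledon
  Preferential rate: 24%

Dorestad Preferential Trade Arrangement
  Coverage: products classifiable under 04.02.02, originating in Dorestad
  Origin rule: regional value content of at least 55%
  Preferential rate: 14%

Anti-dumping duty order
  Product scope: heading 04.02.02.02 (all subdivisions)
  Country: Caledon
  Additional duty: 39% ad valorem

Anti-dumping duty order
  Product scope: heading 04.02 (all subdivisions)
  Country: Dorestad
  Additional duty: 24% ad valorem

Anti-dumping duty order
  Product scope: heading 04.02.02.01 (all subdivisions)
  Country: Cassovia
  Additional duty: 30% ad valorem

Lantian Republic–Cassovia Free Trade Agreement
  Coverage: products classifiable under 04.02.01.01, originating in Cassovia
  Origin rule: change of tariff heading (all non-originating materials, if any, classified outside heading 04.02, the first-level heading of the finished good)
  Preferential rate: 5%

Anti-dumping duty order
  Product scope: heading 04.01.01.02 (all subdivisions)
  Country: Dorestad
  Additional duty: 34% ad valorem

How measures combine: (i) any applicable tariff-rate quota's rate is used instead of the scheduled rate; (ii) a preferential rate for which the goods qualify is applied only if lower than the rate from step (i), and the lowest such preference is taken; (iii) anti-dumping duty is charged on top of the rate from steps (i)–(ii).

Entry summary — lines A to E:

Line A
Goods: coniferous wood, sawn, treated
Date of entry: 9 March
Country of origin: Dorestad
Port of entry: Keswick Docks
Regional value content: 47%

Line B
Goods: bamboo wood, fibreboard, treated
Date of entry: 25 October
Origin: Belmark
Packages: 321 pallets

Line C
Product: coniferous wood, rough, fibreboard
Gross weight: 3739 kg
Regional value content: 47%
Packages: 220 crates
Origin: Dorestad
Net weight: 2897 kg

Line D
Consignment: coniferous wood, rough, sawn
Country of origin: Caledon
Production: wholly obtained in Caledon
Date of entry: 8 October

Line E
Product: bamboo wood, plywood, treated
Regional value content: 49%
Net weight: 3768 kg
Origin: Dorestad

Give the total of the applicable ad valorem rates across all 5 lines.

Line A: coniferous → 04.02; sawn → 04.02.02; treated → 04.02.02.02. Scheduled 33%. Dorestad agreement on 04.02.02: RVC < 55%; anti-dumping (Dorestad, 04.02): +24%; total 33% + 24% = 57%. → 57%.
Line B: bamboo → 04.01; fibreboard → 04.01.02; treated → 04.01.02.02. Scheduled 30%. No special measure applies. → 30%.
Line C: coniferous → 04.02; fibreboard → 04.02.01; rough → 04.02.01.01. Scheduled 8%. Dorestad agreement on 04.02.02: 04.02.01.01 not covered; anti-dumping (Dorestad, 04.02): +24%; total 8% + 24% = 32%. → 32%.
Line D: coniferous → 04.02; sawn → 04.02.02; rough → 04.02.02.03. Scheduled 17%. Caledon agreement on 04.02.02.01: 04.02.02.03 not covered. → 17%.
Line E: bamboo → 04.01; plywood → 04.01.01; treated → 04.01.01.01. Scheduled 36%. Dorestad agreement on 04.02.02: 04.01.01.01 not covered. → 36%.
Sum: 57% + 30% + 32% + 17% + 36% = 172%.

172%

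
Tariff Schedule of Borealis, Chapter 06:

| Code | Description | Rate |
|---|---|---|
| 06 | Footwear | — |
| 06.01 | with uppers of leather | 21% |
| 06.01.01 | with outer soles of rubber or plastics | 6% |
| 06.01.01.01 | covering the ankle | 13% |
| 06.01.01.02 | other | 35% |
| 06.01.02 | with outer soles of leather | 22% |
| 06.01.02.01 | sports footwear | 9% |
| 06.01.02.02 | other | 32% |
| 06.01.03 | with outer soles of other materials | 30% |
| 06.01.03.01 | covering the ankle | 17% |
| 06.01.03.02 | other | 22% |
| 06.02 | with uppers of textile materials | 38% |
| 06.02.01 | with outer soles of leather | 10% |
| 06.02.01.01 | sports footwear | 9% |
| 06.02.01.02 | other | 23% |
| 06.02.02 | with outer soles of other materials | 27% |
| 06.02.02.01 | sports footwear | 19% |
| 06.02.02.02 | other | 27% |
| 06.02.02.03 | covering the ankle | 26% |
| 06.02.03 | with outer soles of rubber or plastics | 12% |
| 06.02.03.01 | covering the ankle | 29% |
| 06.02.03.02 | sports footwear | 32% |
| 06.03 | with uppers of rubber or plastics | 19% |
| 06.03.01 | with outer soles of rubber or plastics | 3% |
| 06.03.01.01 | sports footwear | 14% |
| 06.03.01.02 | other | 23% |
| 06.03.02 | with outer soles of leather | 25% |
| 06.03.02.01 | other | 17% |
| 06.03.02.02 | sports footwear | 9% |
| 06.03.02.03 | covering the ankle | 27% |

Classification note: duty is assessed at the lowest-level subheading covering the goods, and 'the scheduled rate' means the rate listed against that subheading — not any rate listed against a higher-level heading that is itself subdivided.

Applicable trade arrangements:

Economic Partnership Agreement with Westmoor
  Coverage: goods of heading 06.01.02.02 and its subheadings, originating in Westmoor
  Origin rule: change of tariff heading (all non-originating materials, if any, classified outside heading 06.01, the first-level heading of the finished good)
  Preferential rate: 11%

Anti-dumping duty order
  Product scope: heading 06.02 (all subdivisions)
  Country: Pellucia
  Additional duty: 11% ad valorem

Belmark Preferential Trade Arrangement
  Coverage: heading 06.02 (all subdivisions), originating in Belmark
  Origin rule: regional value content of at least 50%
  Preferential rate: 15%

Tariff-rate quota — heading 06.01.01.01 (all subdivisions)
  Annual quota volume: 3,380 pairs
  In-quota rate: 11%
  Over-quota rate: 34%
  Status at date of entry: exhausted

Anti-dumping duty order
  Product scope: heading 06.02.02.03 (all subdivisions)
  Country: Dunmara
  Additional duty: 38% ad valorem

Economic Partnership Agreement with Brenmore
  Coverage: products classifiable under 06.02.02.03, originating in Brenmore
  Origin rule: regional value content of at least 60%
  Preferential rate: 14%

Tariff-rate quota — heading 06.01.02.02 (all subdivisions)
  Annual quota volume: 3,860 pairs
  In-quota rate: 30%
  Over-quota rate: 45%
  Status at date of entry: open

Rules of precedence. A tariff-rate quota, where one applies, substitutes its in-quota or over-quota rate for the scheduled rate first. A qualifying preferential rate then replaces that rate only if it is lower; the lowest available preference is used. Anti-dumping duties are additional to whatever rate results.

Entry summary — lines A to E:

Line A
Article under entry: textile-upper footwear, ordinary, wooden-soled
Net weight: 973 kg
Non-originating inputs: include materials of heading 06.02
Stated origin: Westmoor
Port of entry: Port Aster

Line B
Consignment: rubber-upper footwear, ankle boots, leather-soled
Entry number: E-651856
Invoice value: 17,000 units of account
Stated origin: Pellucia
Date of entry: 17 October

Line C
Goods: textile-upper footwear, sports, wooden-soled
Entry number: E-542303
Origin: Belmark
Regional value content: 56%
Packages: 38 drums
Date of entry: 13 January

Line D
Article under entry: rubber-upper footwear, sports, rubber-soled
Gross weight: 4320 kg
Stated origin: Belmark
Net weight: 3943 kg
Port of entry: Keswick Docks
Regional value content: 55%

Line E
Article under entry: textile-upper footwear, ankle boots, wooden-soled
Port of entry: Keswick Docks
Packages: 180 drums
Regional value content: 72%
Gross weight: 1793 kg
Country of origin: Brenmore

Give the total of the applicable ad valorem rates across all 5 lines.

Line A: textile-upper → 06.02; wooden-soled → 06.02.02; ordinary → 06.02.02.02. Scheduled 27%. Westmoor agreement on 06.01.02.02: 06.02.02.02 not covered. → 27%.
Line B: rubber-upper → 06.03; leather-soled → 06.03.02; ankle boots → 06.03.02.03. Scheduled 27%. No special measure applies. → 27%.
Line C: textile-upper → 06.02; wooden-soled → 06.02.02; sports → 06.02.02.01. Scheduled 19%. Belmark agreement on 06.02: RVC ≥ 50% → 15% available; preferential 15%. → 15%.
Line D: rubber-upper → 06.03; rubber-soled → 06.03.01; sports → 06.03.01.01. Scheduled 14%. Belmark agreement on 06.02: 06.03.01.01 not covered. → 14%.
Line E: textile-upper → 06.02; wooden-soled → 06.02.02; ankle boots → 06.02.02.03. Scheduled 26%. Brenmore agreement on 06.02.02.03: RVC ≥ 60% → 14% available; preferential 14%. → 14%.
Sum: 27% + 27% + 15% + 14% + 14% = 97%.

97%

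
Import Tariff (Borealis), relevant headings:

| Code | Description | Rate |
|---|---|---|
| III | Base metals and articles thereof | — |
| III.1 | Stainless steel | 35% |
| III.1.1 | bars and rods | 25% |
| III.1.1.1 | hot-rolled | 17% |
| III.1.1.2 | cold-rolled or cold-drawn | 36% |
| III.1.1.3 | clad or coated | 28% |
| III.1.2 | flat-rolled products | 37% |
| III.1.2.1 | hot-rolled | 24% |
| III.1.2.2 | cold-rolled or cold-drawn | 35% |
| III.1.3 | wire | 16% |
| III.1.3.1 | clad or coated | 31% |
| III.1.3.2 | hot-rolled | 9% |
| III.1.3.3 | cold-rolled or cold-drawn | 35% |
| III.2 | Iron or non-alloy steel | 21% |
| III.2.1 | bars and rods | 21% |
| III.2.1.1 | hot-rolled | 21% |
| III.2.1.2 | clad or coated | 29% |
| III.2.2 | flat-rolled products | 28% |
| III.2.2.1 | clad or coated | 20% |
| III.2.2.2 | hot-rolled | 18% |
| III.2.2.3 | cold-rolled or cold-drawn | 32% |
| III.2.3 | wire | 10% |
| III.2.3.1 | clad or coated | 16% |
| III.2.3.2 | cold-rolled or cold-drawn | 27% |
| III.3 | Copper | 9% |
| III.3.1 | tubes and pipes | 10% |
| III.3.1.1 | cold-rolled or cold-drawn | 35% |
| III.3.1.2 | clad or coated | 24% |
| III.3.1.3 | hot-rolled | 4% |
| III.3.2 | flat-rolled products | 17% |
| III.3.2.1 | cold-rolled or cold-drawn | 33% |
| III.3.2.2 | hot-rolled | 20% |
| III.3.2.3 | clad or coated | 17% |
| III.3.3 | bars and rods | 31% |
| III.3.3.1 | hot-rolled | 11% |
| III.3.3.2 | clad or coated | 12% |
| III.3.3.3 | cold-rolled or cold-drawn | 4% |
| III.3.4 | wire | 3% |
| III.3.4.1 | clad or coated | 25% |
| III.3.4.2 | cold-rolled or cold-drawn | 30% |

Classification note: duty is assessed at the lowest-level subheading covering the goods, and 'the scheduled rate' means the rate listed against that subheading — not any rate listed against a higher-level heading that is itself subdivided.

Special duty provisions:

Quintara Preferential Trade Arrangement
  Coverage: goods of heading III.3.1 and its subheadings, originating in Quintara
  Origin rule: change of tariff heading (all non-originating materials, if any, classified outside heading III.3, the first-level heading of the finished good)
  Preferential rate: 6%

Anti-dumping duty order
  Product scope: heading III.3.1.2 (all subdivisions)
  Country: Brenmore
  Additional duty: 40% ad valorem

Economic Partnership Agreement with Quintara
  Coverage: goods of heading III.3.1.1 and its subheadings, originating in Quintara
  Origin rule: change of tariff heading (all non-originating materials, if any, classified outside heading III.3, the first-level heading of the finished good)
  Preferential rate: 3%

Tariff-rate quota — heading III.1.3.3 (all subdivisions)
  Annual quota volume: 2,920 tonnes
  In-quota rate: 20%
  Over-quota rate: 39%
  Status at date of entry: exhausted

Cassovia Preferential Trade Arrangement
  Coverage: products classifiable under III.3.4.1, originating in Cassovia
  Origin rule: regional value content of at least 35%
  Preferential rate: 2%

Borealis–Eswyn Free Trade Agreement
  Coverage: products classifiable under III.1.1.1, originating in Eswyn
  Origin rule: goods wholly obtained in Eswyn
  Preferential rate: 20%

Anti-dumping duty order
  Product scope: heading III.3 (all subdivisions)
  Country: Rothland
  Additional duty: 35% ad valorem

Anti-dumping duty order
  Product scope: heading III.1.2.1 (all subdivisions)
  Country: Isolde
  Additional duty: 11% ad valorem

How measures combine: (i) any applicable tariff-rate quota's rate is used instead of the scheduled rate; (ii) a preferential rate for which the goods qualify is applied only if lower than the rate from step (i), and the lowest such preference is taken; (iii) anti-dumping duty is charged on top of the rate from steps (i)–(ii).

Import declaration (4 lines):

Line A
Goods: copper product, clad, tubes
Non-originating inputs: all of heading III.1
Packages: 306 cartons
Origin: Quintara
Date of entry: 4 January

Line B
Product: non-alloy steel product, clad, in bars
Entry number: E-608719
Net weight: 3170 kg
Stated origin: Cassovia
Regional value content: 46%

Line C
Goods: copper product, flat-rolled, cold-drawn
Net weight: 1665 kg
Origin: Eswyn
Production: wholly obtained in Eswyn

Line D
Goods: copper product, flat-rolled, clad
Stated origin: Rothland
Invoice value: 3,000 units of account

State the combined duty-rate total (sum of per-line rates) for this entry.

120%

Line A: copper → III.3; tubes → III.3.1; clad → III.3.1.2. Scheduled 24%. Quintara agreement on III.3.1: CTH met → 6% available; Quintara agreement on III.3.1.1: III.3.1.2 not covered; preferential 6%. → 6%.
Line B: non-alloy steel → III.2; in bars → III.2.1; clad → III.2.1.2. Scheduled 29%. Cassovia agreement on III.3.4.1: III.2.1.2 not covered. → 29%.
Line C: copper → III.3; flat-rolled → III.3.2; cold-drawn → III.3.2.1. Scheduled 33%. Eswyn agreement on III.1.1.1: III.3.2.1 not covered. → 33%.
Line D: copper → III.3; flat-rolled → III.3.2; clad → III.3.2.3. Scheduled 17%. anti-dumping (Rothland, III.3): +35%; total 17% + 35% = 52%. → 52%.
Sum: 6% + 29% + 33% + 52% = 120%.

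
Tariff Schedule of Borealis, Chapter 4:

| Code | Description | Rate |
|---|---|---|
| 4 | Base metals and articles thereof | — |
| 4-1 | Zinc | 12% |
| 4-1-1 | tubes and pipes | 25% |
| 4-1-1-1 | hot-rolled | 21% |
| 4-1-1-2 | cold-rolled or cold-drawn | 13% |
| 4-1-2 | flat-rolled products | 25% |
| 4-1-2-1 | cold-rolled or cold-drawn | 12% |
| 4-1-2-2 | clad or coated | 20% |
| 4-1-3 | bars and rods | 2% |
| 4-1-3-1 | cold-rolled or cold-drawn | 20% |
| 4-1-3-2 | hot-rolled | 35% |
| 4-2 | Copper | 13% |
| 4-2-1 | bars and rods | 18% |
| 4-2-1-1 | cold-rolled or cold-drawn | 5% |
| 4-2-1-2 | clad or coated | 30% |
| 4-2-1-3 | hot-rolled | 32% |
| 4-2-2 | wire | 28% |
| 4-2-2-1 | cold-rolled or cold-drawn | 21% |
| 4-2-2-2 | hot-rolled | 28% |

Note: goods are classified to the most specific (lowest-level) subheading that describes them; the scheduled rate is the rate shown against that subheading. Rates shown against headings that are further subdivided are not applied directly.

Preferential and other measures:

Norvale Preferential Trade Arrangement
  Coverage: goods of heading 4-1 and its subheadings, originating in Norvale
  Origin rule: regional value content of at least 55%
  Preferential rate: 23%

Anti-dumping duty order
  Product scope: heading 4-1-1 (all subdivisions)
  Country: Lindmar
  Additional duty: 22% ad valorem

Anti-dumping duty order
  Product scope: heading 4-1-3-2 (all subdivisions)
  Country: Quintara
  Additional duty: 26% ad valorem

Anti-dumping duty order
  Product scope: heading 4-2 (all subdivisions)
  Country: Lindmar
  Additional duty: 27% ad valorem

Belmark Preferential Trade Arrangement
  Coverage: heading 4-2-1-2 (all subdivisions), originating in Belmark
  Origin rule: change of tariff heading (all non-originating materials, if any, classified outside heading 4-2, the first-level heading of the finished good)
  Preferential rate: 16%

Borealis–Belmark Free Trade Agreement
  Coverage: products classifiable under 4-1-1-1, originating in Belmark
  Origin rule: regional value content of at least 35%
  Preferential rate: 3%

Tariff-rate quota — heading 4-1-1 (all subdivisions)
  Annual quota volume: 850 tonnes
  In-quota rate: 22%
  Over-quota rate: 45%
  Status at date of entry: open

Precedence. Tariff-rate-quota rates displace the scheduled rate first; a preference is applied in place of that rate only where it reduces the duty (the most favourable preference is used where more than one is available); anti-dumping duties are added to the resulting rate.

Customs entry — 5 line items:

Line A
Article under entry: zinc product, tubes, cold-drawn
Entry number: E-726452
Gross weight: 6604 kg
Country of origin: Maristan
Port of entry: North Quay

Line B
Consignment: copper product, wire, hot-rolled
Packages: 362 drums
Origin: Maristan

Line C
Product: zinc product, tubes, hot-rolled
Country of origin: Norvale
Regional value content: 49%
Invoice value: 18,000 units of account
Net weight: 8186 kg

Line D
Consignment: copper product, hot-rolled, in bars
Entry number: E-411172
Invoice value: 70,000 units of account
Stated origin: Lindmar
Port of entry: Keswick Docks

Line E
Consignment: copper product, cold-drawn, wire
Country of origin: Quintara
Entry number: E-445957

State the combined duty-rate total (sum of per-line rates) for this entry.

152%

Line A: zinc → 4-1; tubes → 4-1-1; cold-drawn → 4-1-1-2. Scheduled 13%. quota on 4-1-1 open → in-quota 22%. → 22%.
Line B: copper → 4-2; wire → 4-2-2; hot-rolled → 4-2-2-2. Scheduled 28%. No special measure applies. → 28%.
Line C: zinc → 4-1; tubes → 4-1-1; hot-rolled → 4-1-1-1. Scheduled 21%. quota on 4-1-1 open → in-quota 22%; Norvale agreement on 4-1: RVC < 55%. → 22%.
Line D: copper → 4-2; in bars → 4-2-1; hot-rolled → 4-2-1-3. Scheduled 32%. anti-dumping (Lindmar, 4-2): +27%; total 32% + 27% = 59%. → 59%.
Line E: copper → 4-2; wire → 4-2-2; cold-drawn → 4-2-2-1. Scheduled 21%. No special measure applies. → 21%.
Sum: 22% + 28% + 22% + 59% + 21% = 152%.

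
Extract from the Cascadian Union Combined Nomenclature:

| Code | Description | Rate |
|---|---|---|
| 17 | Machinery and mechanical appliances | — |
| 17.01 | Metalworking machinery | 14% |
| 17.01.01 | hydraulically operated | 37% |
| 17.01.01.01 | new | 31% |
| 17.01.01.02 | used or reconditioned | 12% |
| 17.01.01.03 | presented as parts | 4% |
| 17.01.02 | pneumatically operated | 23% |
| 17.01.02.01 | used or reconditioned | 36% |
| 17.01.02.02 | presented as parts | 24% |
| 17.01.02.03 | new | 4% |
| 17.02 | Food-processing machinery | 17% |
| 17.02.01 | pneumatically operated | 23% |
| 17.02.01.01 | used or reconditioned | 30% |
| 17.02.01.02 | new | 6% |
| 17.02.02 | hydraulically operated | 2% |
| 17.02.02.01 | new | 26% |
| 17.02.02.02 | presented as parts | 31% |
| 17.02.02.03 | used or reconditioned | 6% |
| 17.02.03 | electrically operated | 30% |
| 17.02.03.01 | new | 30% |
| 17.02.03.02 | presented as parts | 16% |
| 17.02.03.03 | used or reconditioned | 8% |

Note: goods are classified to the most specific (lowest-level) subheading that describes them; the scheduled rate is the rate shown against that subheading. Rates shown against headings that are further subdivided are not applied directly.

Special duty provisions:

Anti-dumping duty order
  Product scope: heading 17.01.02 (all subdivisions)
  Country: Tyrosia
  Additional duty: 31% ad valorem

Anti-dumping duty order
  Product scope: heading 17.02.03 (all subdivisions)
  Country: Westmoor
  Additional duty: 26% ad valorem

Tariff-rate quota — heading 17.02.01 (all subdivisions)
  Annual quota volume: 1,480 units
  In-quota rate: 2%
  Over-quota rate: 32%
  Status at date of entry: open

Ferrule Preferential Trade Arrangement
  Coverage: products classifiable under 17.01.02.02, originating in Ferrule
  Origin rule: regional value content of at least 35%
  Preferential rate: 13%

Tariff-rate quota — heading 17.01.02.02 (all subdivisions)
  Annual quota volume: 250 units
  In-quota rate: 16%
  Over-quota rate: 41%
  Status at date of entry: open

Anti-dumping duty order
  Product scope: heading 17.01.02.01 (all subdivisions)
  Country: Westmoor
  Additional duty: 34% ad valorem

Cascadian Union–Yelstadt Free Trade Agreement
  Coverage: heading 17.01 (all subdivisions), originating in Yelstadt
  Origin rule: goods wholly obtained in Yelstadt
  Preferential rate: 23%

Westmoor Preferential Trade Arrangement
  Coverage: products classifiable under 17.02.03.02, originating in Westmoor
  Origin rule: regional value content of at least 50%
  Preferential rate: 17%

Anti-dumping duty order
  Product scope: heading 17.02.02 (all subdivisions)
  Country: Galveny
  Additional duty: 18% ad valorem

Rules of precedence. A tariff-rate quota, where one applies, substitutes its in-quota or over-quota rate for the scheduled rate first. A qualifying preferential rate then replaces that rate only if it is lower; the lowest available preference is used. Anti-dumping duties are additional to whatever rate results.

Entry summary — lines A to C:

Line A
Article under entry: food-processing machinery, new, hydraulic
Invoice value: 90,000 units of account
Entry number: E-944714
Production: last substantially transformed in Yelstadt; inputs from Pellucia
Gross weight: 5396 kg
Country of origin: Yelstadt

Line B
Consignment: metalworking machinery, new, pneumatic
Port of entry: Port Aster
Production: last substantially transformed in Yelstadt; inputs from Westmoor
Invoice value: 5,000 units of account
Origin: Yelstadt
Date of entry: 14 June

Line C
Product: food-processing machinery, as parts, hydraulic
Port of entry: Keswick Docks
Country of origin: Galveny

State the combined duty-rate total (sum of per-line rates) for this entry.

79%

Line A: food-processing → 17.02; hydraulic → 17.02.02; new → 17.02.02.01. Scheduled 26%. Yelstadt agreement on 17.01: 17.02.02.01 not covered. → 26%.
Line B: metalworking → 17.01; pneumatic → 17.01.02; new → 17.01.02.03. Scheduled 4%. Yelstadt agreement on 17.01: not wholly obtained. → 4%.
Line C: food-processing → 17.02; hydraulic → 17.02.02; as parts → 17.02.02.02. Scheduled 31%. anti-dumping (Galveny, 17.02.02): +18%; total 31% + 18% = 49%. → 49%.
Sum: 26% + 4% + 49% = 79%.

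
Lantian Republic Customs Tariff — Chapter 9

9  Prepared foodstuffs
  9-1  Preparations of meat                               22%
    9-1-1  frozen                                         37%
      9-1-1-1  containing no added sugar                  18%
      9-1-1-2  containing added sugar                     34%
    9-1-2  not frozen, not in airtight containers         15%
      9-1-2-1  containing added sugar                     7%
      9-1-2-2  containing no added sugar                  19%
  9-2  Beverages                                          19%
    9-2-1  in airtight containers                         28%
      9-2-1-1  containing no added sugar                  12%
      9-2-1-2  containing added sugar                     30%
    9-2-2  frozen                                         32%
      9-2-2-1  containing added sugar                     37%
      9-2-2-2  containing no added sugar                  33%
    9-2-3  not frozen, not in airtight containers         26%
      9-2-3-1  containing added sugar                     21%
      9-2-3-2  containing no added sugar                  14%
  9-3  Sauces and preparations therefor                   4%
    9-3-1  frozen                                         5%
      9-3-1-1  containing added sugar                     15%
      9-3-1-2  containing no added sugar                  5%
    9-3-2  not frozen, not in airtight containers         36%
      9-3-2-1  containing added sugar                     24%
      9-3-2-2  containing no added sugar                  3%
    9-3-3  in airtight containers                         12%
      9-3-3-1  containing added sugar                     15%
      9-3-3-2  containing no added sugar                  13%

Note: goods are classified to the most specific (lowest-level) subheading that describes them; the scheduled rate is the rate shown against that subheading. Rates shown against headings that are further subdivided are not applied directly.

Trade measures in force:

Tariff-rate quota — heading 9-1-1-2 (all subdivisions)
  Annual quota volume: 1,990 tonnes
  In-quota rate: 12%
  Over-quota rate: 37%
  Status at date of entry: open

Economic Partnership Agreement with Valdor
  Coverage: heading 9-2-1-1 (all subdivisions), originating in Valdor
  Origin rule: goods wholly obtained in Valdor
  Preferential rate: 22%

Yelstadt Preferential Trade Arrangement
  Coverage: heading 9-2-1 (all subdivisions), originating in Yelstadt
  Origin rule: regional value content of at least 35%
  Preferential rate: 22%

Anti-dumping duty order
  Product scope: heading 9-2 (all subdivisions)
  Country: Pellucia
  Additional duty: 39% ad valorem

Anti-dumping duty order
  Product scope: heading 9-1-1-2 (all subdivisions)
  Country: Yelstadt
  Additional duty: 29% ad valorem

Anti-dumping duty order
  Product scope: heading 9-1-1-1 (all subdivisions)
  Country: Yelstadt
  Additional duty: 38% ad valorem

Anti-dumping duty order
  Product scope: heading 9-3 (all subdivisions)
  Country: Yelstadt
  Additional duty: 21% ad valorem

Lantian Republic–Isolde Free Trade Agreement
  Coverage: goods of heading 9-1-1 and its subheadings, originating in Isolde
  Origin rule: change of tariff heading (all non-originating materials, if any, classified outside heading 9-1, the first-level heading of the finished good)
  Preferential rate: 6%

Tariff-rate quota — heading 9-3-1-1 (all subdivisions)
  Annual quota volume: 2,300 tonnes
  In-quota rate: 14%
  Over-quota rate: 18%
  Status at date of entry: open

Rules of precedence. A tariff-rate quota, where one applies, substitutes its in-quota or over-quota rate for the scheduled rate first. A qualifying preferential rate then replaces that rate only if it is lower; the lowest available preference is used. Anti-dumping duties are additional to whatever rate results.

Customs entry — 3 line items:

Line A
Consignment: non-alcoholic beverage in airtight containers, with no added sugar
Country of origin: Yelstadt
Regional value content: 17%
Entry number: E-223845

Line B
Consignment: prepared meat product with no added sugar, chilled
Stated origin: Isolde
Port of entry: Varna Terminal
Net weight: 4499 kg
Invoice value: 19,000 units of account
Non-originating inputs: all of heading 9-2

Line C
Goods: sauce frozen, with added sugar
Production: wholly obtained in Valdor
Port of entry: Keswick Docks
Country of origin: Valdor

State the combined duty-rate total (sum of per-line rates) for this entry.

Line A: non-alcoholic beverage → 9-2; in airtight containers → 9-2-1; with no added sugar → 9-2-1-1. Scheduled 12%. Yelstadt agreement on 9-2-1: RVC < 35%. → 12%.
Line B: prepared meat product → 9-1; chilled → 9-1-2; with no added sugar → 9-1-2-2. Scheduled 19%. Isolde agreement on 9-1-1: 9-1-2-2 not covered. → 19%.
Line C: sauce → 9-3; frozen → 9-3-1; with added sugar → 9-3-1-1. Scheduled 15%. quota on 9-3-1-1 open → in-quota 14%; Valdor agreement on 9-2-1-1: 9-3-1-1 not covered. → 14%.
Sum: 12% + 19% + 14% = 45%.

45%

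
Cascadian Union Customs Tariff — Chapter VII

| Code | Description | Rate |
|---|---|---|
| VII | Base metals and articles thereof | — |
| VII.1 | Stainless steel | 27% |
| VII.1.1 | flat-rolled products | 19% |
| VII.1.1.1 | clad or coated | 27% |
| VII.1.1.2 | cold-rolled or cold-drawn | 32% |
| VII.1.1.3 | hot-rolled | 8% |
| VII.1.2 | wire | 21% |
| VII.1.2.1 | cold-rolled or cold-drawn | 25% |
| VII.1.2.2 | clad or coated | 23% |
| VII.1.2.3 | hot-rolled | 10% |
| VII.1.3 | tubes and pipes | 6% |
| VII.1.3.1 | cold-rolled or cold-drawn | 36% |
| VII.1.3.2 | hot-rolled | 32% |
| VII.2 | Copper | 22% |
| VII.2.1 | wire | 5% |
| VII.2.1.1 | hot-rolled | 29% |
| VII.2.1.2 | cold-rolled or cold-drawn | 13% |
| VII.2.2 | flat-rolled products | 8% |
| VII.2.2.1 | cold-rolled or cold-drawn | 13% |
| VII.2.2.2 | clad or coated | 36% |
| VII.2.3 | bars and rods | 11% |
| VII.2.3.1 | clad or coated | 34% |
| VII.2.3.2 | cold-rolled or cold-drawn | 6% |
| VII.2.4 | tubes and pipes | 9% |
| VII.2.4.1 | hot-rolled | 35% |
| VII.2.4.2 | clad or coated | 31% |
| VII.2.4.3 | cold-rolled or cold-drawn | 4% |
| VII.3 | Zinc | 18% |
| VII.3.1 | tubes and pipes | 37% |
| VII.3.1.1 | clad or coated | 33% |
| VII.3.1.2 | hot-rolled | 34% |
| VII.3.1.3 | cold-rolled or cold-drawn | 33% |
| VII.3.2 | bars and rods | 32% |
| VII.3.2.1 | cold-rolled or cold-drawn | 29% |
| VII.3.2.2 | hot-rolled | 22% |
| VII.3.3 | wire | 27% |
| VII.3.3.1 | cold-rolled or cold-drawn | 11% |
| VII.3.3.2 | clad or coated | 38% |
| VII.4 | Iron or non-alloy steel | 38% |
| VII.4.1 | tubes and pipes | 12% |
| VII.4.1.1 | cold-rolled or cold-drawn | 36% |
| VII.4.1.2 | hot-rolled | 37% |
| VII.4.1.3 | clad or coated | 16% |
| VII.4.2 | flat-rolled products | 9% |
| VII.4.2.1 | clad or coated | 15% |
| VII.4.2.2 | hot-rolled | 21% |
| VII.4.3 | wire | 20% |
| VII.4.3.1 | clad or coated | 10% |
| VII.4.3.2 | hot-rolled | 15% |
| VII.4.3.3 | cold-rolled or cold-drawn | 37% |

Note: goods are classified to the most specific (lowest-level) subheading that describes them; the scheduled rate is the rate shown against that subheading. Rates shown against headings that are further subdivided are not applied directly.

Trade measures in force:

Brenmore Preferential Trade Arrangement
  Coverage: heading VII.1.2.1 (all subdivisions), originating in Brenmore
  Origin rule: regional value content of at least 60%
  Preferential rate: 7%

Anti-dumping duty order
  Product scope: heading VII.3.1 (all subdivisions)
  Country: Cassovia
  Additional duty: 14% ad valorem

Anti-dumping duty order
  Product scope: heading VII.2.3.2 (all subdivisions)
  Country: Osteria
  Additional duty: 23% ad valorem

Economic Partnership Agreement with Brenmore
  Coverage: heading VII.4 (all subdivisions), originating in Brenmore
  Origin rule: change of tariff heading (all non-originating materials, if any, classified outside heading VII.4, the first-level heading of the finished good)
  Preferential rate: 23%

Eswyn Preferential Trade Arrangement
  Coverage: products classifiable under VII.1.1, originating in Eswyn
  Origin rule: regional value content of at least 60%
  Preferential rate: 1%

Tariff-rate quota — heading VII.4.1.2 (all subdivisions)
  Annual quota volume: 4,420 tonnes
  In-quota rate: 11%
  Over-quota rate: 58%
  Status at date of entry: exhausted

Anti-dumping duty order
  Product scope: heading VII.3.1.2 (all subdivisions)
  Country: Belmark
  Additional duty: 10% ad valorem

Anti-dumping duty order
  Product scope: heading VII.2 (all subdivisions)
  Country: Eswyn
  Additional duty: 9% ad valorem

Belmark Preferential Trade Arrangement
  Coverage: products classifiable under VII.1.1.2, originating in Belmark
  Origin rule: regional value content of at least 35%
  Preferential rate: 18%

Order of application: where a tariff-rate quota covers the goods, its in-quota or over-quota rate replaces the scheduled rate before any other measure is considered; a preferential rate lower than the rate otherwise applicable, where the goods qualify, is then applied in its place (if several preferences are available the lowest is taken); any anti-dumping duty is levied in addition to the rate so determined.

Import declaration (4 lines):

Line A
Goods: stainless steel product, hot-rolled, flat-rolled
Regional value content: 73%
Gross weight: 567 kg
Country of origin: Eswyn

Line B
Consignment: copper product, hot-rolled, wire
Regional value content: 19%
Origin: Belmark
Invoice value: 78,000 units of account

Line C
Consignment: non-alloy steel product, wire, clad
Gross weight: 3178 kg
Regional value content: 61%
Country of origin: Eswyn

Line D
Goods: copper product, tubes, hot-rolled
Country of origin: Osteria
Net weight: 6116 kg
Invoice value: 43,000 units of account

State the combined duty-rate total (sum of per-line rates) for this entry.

Line A: stainless steel → VII.1; flat-rolled → VII.1.1; hot-rolled → VII.1.1.3. Scheduled 8%. Eswyn agreement on VII.1.1: RVC ≥ 60% → 1% available; preferential 1%. → 1%.
Line B: copper → VII.2; wire → VII.2.1; hot-rolled → VII.2.1.1. Scheduled 29%. Belmark agreement on VII.1.1.2: VII.2.1.1 not covered. → 29%.
Line C: non-alloy steel → VII.4; wire → VII.4.3; clad → VII.4.3.1. Scheduled 10%. Eswyn agreement on VII.1.1: VII.4.3.1 not covered. → 10%.
Line D: copper → VII.2; tubes → VII.2.4; hot-rolled → VII.2.4.1. Scheduled 35%. No special measure applies. → 35%.
Sum: 1% + 29% + 10% + 35% = 75%.

75%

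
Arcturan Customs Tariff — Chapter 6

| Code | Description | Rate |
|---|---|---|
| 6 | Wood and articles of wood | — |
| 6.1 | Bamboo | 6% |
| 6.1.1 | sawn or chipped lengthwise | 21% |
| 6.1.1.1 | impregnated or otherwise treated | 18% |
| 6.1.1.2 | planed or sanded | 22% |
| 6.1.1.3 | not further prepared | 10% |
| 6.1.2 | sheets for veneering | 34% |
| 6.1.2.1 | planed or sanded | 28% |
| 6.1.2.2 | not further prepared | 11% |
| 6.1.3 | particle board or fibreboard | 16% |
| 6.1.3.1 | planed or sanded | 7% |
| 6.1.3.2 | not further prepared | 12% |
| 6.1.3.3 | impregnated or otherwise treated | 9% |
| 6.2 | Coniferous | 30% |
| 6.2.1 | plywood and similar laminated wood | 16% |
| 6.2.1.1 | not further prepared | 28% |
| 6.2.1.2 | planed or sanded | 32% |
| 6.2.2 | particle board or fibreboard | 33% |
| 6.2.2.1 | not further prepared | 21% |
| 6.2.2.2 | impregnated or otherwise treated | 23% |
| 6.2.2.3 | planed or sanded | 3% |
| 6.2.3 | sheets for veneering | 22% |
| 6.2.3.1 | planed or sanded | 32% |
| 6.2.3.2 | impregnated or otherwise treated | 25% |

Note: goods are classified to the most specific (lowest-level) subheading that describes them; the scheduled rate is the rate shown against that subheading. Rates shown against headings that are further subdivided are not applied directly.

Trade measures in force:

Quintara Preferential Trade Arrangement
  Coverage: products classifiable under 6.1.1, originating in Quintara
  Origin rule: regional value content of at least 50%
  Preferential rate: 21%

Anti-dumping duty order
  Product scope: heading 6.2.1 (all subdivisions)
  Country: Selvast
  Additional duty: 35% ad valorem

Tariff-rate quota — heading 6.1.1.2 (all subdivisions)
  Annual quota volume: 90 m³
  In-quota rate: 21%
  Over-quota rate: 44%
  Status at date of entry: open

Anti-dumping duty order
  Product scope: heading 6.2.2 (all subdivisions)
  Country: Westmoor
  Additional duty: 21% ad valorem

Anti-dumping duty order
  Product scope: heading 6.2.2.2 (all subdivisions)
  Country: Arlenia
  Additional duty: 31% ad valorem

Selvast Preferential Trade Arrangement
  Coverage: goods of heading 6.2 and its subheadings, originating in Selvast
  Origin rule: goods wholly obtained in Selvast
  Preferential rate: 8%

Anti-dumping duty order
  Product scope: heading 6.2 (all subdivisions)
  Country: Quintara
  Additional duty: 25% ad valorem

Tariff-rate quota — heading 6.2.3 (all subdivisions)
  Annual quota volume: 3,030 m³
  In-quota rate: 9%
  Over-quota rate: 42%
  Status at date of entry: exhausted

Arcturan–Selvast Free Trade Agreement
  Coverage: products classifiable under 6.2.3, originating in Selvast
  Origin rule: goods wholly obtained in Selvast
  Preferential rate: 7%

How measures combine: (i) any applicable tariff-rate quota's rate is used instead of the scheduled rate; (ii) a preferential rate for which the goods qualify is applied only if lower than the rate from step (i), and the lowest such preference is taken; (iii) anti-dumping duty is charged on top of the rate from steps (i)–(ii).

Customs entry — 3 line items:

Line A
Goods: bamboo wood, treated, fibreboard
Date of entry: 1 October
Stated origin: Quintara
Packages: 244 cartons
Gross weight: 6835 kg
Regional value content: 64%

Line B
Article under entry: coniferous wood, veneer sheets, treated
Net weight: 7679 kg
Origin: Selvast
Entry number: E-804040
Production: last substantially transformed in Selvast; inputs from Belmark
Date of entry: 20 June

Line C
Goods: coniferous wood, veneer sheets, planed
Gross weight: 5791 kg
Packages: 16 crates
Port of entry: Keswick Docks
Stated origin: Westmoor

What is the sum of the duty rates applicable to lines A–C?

93%

Line A: bamboo → 6.1; fibreboard → 6.1.3; treated → 6.1.3.3. Scheduled 9%. Quintara agreement on 6.1.1: 6.1.3.3 not covered. → 9%.
Line B: coniferous → 6.2; veneer sheets → 6.2.3; treated → 6.2.3.2. Scheduled 25%. quota on 6.2.3 exhausted → over-quota 42%; Selvast agreement on 6.2: not wholly obtained; Selvast agreement on 6.2.3: not wholly obtained. → 42%.
Line C: coniferous → 6.2; veneer sheets → 6.2.3; planed → 6.2.3.1. Scheduled 32%. quota on 6.2.3 exhausted → over-quota 42%. → 42%.
Sum: 9% + 42% + 42% = 93%.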